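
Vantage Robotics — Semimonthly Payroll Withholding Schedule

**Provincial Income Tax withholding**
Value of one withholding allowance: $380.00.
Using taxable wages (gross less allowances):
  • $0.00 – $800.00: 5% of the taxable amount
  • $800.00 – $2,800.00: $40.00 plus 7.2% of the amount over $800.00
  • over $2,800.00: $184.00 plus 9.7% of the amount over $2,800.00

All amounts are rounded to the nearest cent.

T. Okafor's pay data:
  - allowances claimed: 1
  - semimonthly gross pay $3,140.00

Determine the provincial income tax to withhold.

Provincial Income Tax: taxable = $3,140.00 − 1×$380.00 = $2,760.00
  $40.00 + 7.2% × ($2,760.00 − $800.00) = $40.00 + 7.2% × $1,960.00 = $181.12

$181.12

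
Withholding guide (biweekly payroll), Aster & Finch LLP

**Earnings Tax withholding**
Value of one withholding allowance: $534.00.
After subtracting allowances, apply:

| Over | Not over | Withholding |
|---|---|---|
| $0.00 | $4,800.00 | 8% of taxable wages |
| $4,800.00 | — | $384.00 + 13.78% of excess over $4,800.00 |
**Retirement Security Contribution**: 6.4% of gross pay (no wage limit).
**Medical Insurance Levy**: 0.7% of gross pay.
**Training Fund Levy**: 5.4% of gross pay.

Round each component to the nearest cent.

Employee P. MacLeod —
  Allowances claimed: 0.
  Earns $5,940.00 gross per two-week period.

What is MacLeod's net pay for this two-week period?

Earnings Tax: taxable = $5,940.00
  $384.00 + 13.78% × ($5,940.00 − $4,800.00) = $384.00 + 13.78% × $1,140.00 = $541.09
Retirement Security Contribution: 6.4% × $5,940.00 = $380.16
Medical Insurance Levy: 0.7% × $5,940.00 = $41.58
Training Fund Levy: 5.4% × $5,940.00 = $320.76
Total withheld: $541.09 + $380.16 + $41.58 + $320.76 = $1,283.59
Net pay: $5,940.00 − $1,283.59 = $4,656.41

$4,656.41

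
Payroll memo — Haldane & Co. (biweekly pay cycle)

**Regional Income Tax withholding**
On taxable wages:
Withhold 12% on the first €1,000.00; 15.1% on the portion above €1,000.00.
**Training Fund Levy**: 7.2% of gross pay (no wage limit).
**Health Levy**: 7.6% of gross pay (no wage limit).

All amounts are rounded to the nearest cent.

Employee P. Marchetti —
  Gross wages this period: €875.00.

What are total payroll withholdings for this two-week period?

Regional Income Tax: taxable = €875.00
  12% × €875.00 = €105.00
Training Fund Levy: 7.2% × €875.00 = €63.00
Health Levy: 7.6% × €875.00 = €66.50
Total: €105.00 + €63.00 + €66.50 = €234.50

€234.50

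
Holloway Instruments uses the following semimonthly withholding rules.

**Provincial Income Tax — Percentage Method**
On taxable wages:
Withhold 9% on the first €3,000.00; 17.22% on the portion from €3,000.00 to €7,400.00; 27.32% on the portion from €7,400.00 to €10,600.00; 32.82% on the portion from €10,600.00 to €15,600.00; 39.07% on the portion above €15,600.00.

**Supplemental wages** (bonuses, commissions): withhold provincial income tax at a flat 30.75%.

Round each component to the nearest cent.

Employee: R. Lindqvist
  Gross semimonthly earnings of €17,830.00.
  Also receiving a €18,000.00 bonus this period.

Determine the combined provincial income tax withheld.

Provincial Income Tax: taxable = €17,830.00
  €3,542.92 + 39.07% × (€17,830.00 − €15,600.00) = €3,542.92 + 39.07% × €2,230.00 = €4,414.18
Supplemental (30.75% flat on bonus): 30.75% × €18,000.00 = €5,535.00
Total provincial income tax: €4,414.18 + €5,535.00 = €9,949.18

€9,949.18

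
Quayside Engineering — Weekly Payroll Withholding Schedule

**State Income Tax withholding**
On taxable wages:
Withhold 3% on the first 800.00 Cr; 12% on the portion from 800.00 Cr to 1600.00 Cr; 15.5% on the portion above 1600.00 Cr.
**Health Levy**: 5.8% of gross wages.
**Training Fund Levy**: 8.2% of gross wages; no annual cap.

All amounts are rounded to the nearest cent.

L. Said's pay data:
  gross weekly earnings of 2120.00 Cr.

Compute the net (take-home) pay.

1622.60 Cr

State Income Tax: taxable = 2120.00 Cr
  120.00 Cr + 15.5% × (2120.00 Cr − 1600.00 Cr) = 120.00 Cr + 15.5% × 520.00 Cr = 200.60 Cr
Health Levy: 5.8% × 2120.00 Cr = 122.96 Cr
Training Fund Levy: 8.2% × 2120.00 Cr = 173.84 Cr
Total withheld: 200.60 Cr + 122.96 Cr + 173.84 Cr = 497.40 Cr
Net pay: 2120.00 Cr − 497.40 Cr = 1622.60 Cr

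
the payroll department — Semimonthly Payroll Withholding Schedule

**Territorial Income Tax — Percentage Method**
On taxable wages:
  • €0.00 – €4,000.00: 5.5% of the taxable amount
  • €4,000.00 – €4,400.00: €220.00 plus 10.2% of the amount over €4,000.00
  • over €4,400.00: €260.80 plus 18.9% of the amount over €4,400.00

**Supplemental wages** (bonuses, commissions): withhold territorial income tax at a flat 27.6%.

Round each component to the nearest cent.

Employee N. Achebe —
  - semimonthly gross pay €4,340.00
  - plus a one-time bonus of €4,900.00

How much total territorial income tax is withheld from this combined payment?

Territorial Income Tax: taxable = €4,340.00
  €220.00 + 10.2% × (€4,340.00 − €4,000.00) = €220.00 + 10.2% × €340.00 = €254.68
Supplemental (27.6% flat on bonus): 27.6% × €4,900.00 = €1,352.40
Total territorial income tax: €254.68 + €1,352.40 = €1,607.08

€1,607.08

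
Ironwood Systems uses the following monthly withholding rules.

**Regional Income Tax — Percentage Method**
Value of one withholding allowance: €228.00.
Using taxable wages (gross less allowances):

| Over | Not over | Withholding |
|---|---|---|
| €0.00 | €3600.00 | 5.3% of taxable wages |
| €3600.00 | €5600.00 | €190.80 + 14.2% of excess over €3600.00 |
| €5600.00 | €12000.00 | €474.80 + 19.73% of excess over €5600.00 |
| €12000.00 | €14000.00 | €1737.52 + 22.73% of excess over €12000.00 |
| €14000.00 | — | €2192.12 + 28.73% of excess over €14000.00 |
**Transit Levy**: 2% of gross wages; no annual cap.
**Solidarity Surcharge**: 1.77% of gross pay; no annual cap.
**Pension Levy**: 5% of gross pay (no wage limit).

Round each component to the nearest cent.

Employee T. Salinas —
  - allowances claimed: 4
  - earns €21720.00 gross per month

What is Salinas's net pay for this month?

Regional Income Tax: taxable = €21720.00 − 4×€228.00 = €20808.00
  €2192.12 + 28.73% × (€20808.00 − €14000.00) = €2192.12 + 28.73% × €6808.00 = €4148.06
Transit Levy: 2% × €21720.00 = €434.40
Solidarity Surcharge: 1.77% × €21720.00 = €384.44
Pension Levy: 5% × €21720.00 = €1086.00
Total withheld: €4148.06 + €434.40 + €384.44 + €1086.00 = €6052.90
Net pay: €21720.00 − €6052.90 = €15667.10

€15667.10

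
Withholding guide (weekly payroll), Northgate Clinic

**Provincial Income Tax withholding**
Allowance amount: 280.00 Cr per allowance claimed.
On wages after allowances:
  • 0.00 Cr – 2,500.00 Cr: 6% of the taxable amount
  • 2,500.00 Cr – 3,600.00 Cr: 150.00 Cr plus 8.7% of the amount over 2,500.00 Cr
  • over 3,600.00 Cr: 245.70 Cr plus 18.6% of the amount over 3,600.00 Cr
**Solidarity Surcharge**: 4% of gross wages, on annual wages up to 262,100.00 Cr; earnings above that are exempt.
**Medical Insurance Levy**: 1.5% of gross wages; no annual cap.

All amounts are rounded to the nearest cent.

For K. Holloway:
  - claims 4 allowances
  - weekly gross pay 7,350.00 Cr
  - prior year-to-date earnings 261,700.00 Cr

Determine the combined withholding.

861.13 Cr

Provincial Income Tax: taxable = 7,350.00 Cr − 4×280.00 Cr = 6,230.00 Cr
  245.70 Cr + 18.6% × (6,230.00 Cr − 3,600.00 Cr) = 245.70 Cr + 18.6% × 2,630.00 Cr = 734.88 Cr
Solidarity Surcharge: cap 262,100.00 Cr − YTD 261,700.00 Cr = 400.00 Cr subject; 4% × 400.00 Cr = 16.00 Cr
Medical Insurance Levy: 1.5% × 7,350.00 Cr = 110.25 Cr
Total: 734.88 Cr + 16.00 Cr + 110.25 Cr = 861.13 Cr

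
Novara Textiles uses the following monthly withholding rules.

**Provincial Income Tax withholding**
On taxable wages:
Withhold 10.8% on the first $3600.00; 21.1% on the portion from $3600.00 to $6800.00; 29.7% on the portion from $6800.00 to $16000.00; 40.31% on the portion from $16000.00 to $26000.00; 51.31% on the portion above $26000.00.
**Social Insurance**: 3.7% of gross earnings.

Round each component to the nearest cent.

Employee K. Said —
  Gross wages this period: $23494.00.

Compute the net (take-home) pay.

Provincial Income Tax: taxable = $23494.00
  $3796.40 + 40.31% × ($23494.00 − $16000.00) = $3796.40 + 40.31% × $7494.00 = $6817.23
Social Insurance: 3.7% × $23494.00 = $869.28
Total withheld: $6817.23 + $869.28 = $7686.51
Net pay: $23494.00 − $7686.51 = $15807.49

$15807.49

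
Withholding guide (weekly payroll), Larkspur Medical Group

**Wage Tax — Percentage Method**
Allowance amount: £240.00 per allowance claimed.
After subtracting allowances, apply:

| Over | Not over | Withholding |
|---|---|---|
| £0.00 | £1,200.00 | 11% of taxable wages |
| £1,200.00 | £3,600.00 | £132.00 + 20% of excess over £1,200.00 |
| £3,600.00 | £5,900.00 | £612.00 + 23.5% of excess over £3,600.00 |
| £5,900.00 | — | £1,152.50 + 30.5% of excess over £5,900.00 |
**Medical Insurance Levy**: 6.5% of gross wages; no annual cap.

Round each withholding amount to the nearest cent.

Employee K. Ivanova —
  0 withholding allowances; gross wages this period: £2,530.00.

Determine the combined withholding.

Wage Tax: taxable = £2,530.00
  £132.00 + 20% × (£2,530.00 − £1,200.00) = £132.00 + 20% × £1,330.00 = £398.00
Medical Insurance Levy: 6.5% × £2,530.00 = £164.45
Total: £398.00 + £164.45 = £562.45

£562.45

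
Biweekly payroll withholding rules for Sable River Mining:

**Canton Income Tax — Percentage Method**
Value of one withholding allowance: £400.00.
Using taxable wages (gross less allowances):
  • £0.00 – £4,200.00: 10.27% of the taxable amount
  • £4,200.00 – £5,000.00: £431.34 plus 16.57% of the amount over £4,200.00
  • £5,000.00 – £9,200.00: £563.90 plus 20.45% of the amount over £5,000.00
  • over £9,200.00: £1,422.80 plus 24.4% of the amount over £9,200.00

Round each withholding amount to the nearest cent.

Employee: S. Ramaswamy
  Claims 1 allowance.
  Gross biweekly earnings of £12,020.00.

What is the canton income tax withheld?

Canton Income Tax: taxable = £12,020.00 − 1×£400.00 = £11,620.00
  £1,422.80 + 24.4% × (£11,620.00 − £9,200.00) = £1,422.80 + 24.4% × £2,420.00 = £2,013.28

£2,013.28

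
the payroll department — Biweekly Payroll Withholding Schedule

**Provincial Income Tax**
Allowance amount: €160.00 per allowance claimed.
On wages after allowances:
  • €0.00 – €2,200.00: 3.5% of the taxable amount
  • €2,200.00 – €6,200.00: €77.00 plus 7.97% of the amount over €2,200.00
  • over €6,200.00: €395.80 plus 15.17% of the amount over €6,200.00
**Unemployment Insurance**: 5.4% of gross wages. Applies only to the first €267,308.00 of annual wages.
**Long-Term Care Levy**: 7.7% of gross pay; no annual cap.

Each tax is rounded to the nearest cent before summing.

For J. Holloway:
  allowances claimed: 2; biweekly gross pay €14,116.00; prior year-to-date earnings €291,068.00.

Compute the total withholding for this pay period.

€2,635.04

Provincial Income Tax: taxable = €14,116.00 − 2×€160.00 = €13,796.00
  €395.80 + 15.17% × (€13,796.00 − €6,200.00) = €395.80 + 15.17% × €7,596.00 = €1,548.11
Unemployment Insurance: YTD €291,068.00 ≥ cap €267,308.00 → €0.00
Long-Term Care Levy: 7.7% × €14,116.00 = €1,086.93
Total: €1,548.11 + €0.00 + €1,086.93 = €2,635.04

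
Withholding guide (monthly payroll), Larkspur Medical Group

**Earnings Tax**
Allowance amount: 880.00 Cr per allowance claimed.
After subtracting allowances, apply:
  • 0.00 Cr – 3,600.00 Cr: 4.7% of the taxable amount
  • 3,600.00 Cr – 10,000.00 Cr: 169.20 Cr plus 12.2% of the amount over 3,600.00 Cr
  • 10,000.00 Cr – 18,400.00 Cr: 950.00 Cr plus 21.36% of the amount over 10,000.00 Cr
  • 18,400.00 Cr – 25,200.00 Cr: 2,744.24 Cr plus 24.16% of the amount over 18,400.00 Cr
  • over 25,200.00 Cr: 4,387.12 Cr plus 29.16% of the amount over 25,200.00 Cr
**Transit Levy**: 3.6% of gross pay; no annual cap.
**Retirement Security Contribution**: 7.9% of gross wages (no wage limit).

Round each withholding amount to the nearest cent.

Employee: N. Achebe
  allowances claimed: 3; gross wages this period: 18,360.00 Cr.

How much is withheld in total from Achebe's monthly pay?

Earnings Tax: taxable = 18,360.00 Cr − 3×880.00 Cr = 15,720.00 Cr
  950.00 Cr + 21.36% × (15,720.00 Cr − 10,000.00 Cr) = 950.00 Cr + 21.36% × 5,720.00 Cr = 2,171.79 Cr
Transit Levy: 3.6% × 18,360.00 Cr = 660.96 Cr
Retirement Security Contribution: 7.9% × 18,360.00 Cr = 1,450.44 Cr
Total: 2,171.79 Cr + 660.96 Cr + 1,450.44 Cr = 4,283.19 Cr

4,283.19 Cr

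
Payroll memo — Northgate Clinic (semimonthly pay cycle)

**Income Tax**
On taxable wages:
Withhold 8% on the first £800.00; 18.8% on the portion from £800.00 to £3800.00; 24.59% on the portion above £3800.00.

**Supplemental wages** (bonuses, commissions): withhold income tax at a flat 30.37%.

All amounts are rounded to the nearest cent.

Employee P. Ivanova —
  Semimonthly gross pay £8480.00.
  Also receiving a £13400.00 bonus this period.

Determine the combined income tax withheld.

Income Tax: taxable = £8480.00
  £628.00 + 24.59% × (£8480.00 − £3800.00) = £628.00 + 24.59% × £4680.00 = £1778.81
Supplemental (30.37% flat on bonus): 30.37% × £13400.00 = £4069.58
Total income tax: £1778.81 + £4069.58 = £5848.39

£5848.39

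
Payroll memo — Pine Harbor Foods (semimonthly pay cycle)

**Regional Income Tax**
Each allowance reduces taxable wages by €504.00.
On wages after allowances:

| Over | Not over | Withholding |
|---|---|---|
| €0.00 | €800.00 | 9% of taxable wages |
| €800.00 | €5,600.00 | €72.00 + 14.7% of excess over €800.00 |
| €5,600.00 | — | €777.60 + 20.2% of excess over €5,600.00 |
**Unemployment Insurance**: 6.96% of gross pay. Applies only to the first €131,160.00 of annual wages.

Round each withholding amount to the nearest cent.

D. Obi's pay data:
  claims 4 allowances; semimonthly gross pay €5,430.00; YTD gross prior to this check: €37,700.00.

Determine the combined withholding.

€834.19

Regional Income Tax: taxable = €5,430.00 − 4×€504.00 = €3,414.00
  €72.00 + 14.7% × (€3,414.00 − €800.00) = €72.00 + 14.7% × €2,614.00 = €456.26
Unemployment Insurance: 6.96% × €5,430.00 = €377.93
Total: €456.26 + €377.93 = €834.19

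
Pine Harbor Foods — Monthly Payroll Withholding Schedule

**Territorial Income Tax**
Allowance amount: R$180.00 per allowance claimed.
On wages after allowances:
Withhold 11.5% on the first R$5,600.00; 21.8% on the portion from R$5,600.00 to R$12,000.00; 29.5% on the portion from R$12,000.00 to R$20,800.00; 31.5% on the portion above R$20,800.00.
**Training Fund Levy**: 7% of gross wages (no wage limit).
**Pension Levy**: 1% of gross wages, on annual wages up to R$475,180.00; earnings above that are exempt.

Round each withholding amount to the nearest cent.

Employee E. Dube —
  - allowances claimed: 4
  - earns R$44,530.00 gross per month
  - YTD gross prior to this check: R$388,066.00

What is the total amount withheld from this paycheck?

Territorial Income Tax: taxable = R$44,530.00 − 4×R$180.00 = R$43,810.00
  R$4,635.20 + 31.5% × (R$43,810.00 − R$20,800.00) = R$4,635.20 + 31.5% × R$23,010.00 = R$11,883.35
Training Fund Levy: 7% × R$44,530.00 = R$3,117.10
Pension Levy: 1% × R$44,530.00 = R$445.30
Total: R$11,883.35 + R$3,117.10 + R$445.30 = R$15,445.75

R$15,445.75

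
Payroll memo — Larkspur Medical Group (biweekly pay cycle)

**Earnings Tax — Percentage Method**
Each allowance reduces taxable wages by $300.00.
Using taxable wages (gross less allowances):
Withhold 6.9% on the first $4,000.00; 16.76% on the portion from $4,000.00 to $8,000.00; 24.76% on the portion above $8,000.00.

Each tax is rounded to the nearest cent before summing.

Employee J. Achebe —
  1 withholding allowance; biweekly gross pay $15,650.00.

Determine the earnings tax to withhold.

Earnings Tax: taxable = $15,650.00 − 1×$300.00 = $15,350.00
  $946.40 + 24.76% × ($15,350.00 − $8,000.00) = $946.40 + 24.76% × $7,350.00 = $2,766.26

$2,766.26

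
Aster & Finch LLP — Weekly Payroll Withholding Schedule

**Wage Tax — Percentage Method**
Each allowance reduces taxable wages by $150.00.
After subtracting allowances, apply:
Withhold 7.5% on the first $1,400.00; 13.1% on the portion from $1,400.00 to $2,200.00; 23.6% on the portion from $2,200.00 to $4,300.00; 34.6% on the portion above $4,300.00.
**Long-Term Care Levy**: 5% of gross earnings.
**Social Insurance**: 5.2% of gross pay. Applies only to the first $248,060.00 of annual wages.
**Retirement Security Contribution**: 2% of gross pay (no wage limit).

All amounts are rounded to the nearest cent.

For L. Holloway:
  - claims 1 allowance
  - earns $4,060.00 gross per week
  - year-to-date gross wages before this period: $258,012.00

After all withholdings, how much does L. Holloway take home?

$3,162.44

Wage Tax: taxable = $4,060.00 − 1×$150.00 = $3,910.00
  $209.80 + 23.6% × ($3,910.00 − $2,200.00) = $209.80 + 23.6% × $1,710.00 = $613.36
Long-Term Care Levy: 5% × $4,060.00 = $203.00
Social Insurance: YTD $258,012.00 ≥ cap $248,060.00 → $0.00
Retirement Security Contribution: 2% × $4,060.00 = $81.20
Total withheld: $613.36 + $203.00 + $0.00 + $81.20 = $897.56
Net pay: $4,060.00 − $897.56 = $3,162.44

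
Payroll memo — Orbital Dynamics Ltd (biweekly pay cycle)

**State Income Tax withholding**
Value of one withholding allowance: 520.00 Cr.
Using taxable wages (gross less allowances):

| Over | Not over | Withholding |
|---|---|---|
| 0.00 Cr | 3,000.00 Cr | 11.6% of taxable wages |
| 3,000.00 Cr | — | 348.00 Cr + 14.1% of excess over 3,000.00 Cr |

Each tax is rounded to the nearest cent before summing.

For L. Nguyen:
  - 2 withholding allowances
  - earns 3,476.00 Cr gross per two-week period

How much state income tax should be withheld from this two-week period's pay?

282.58 Cr

State Income Tax: taxable = 3,476.00 Cr − 2×520.00 Cr = 2,436.00 Cr
  11.6% × 2,436.00 Cr = 282.58 Cr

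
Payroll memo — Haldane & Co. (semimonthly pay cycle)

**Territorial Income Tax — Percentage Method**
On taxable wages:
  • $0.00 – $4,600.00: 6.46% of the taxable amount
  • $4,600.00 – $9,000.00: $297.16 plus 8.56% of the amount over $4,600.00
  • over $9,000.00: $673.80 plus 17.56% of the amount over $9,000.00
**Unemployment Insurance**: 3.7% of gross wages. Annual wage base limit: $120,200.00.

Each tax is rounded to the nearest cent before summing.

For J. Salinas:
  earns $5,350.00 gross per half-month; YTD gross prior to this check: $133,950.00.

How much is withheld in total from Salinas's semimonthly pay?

Territorial Income Tax: taxable = $5,350.00
  $297.16 + 8.56% × ($5,350.00 − $4,600.00) = $297.16 + 8.56% × $750.00 = $361.36
Unemployment Insurance: YTD $133,950.00 ≥ cap $120,200.00 → $0.00
Total: $361.36 + $0.00 = $361.36

$361.36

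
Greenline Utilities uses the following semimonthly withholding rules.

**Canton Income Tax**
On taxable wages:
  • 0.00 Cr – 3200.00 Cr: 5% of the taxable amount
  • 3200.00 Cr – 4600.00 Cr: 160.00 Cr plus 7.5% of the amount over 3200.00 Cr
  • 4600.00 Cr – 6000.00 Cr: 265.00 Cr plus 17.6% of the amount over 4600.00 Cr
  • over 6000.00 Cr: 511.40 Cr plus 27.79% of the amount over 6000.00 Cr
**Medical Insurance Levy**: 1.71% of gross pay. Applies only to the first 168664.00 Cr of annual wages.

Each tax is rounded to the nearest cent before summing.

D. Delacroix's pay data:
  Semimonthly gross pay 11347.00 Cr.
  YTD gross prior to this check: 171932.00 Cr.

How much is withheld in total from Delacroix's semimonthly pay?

1997.33 Cr

Canton Income Tax: taxable = 11347.00 Cr
  511.40 Cr + 27.79% × (11347.00 Cr − 6000.00 Cr) = 511.40 Cr + 27.79% × 5347.00 Cr = 1997.33 Cr
Medical Insurance Levy: YTD 171932.00 Cr ≥ cap 168664.00 Cr → 0.00 Cr
Total: 1997.33 Cr + 0.00 Cr = 1997.33 Cr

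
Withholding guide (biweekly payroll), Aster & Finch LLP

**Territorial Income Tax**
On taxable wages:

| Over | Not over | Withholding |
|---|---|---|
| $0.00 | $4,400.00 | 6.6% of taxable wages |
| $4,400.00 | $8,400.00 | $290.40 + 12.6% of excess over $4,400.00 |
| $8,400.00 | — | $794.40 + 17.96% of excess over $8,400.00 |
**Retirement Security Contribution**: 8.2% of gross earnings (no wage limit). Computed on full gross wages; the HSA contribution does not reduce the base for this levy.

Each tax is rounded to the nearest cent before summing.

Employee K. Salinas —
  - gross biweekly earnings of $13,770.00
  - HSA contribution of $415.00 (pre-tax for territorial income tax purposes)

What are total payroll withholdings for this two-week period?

$2,813.46

Territorial Income Tax: taxable = $13,770.00 − $415.00 = $13,355.00
  $794.40 + 17.96% × ($13,355.00 − $8,400.00) = $794.40 + 17.96% × $4,955.00 = $1,684.32
Retirement Security Contribution: 8.2% × $13,770.00 = $1,129.14
Total: $1,684.32 + $1,129.14 = $2,813.46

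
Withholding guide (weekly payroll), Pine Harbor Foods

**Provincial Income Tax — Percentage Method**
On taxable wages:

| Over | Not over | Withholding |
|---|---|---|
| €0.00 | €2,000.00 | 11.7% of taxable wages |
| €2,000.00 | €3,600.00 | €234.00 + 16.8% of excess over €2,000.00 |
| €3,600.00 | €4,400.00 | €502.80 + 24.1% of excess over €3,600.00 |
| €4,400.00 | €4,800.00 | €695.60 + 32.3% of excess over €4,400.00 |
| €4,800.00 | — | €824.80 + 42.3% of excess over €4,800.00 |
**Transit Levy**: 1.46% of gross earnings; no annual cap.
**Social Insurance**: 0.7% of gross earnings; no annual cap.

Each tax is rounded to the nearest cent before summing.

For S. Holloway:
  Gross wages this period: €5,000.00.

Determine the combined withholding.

Provincial Income Tax: taxable = €5,000.00
  €824.80 + 42.3% × (€5,000.00 − €4,800.00) = €824.80 + 42.3% × €200.00 = €909.40
Transit Levy: 1.46% × €5,000.00 = €73.00
Social Insurance: 0.7% × €5,000.00 = €35.00
Total: €909.40 + €73.00 + €35.00 = €1,017.40

€1,017.40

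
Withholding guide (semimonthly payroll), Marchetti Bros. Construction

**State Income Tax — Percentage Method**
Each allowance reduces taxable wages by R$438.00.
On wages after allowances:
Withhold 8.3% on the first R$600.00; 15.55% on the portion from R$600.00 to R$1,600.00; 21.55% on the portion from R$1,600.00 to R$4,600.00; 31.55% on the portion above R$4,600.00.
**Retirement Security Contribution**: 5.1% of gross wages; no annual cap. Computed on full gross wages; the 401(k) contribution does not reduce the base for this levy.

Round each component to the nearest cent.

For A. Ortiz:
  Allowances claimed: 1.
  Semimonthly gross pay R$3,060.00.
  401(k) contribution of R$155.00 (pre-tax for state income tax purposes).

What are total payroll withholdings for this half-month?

R$548.20

State Income Tax: taxable = R$3,060.00 − R$155.00 − 1×R$438.00 = R$2,467.00
  R$205.30 + 21.55% × (R$2,467.00 − R$1,600.00) = R$205.30 + 21.55% × R$867.00 = R$392.14
Retirement Security Contribution: 5.1% × R$3,060.00 = R$156.06
Total: R$392.14 + R$156.06 = R$548.20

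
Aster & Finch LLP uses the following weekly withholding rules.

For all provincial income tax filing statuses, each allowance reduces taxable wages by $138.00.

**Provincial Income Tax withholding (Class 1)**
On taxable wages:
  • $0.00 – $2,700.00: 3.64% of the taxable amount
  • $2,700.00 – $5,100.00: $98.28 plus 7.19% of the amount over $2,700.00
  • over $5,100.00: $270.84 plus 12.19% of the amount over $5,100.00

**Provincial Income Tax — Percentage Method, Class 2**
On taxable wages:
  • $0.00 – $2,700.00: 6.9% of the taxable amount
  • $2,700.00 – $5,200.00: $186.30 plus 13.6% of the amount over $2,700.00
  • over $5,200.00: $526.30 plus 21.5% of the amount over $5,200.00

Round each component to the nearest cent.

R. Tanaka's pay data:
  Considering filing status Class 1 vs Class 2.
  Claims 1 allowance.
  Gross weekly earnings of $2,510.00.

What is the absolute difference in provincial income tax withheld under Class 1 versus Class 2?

$77.33

Provincial Income Tax (Class 1): taxable = $2,510.00 − 1×$138.00 = $2,372.00
  3.64% × $2,372.00 = $86.34
Provincial Income Tax (Class 2): taxable = $2,510.00 − 1×$138.00 = $2,372.00
  6.9% × $2,372.00 = $163.67
Difference: |$86.34 − $163.67| = $77.33 (higher under Class 2)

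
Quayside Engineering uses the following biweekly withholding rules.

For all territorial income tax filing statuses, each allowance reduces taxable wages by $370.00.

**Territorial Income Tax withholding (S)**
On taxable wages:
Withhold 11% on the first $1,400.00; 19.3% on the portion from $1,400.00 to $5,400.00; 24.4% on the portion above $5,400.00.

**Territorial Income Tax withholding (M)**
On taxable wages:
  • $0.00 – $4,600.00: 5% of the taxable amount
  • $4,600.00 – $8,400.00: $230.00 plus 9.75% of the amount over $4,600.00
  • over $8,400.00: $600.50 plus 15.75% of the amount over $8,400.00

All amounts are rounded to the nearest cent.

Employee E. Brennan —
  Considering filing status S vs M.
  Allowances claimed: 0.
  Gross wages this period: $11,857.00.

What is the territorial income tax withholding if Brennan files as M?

Territorial Income Tax (M): taxable = $11,857.00
  $600.50 + 15.75% × ($11,857.00 − $8,400.00) = $600.50 + 15.75% × $3,457.00 = $1,144.98

$1,144.98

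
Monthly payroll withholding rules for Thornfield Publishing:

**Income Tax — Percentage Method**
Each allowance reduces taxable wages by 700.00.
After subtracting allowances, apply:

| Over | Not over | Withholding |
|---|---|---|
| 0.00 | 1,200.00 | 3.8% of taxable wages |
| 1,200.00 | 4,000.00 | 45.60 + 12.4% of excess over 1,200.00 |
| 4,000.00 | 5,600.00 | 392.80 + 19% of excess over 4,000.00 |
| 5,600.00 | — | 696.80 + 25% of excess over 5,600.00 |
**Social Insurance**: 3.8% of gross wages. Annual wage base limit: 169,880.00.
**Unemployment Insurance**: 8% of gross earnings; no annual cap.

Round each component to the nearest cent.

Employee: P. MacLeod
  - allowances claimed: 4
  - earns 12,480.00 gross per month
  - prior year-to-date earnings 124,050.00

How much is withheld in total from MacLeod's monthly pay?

Income Tax: taxable = 12,480.00 − 4×700.00 = 9,680.00
  696.80 + 25% × (9,680.00 − 5,600.00) = 696.80 + 25% × 4,080.00 = 1,716.80
Social Insurance: 3.8% × 12,480.00 = 474.24
Unemployment Insurance: 8% × 12,480.00 = 998.40
Total: 1,716.80 + 474.24 + 998.40 = 3,189.44

3,189.44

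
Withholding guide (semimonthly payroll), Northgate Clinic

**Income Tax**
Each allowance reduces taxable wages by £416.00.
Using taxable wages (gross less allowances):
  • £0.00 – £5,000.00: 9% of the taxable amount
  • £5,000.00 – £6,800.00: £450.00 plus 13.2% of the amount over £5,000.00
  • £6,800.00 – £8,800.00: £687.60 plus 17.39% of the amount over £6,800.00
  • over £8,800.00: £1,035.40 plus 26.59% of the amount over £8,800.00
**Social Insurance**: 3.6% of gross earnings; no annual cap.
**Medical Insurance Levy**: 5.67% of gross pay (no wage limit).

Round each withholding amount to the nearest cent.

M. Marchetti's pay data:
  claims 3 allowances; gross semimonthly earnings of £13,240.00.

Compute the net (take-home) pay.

£10,128.50

Income Tax: taxable = £13,240.00 − 3×£416.00 = £11,992.00
  £1,035.40 + 26.59% × (£11,992.00 − £8,800.00) = £1,035.40 + 26.59% × £3,192.00 = £1,884.15
Social Insurance: 3.6% × £13,240.00 = £476.64
Medical Insurance Levy: 5.67% × £13,240.00 = £750.71
Total withheld: £1,884.15 + £476.64 + £750.71 = £3,111.50
Net pay: £13,240.00 − £3,111.50 = £10,128.50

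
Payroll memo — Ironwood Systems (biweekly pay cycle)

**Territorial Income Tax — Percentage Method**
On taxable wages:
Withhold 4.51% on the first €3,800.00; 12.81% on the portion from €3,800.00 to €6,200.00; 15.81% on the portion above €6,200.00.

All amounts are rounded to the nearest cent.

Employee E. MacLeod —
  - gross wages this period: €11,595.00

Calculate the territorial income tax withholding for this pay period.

Territorial Income Tax: taxable = €11,595.00
  €478.82 + 15.81% × (€11,595.00 − €6,200.00) = €478.82 + 15.81% × €5,395.00 = €1,331.77

€1,331.77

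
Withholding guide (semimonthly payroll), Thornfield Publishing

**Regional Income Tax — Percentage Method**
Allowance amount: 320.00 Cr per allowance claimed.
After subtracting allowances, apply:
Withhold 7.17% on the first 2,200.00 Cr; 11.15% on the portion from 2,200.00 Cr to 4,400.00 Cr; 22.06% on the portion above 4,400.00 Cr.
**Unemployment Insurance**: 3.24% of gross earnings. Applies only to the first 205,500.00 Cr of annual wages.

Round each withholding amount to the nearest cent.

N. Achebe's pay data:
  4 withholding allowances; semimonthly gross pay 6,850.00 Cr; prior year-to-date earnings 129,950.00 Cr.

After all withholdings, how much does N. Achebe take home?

5,966.92 Cr

Regional Income Tax: taxable = 6,850.00 Cr − 4×320.00 Cr = 5,570.00 Cr
  403.04 Cr + 22.06% × (5,570.00 Cr − 4,400.00 Cr) = 403.04 Cr + 22.06% × 1,170.00 Cr = 661.14 Cr
Unemployment Insurance: 3.24% × 6,850.00 Cr = 221.94 Cr
Total withheld: 661.14 Cr + 221.94 Cr = 883.08 Cr
Net pay: 6,850.00 Cr − 883.08 Cr = 5,966.92 Cr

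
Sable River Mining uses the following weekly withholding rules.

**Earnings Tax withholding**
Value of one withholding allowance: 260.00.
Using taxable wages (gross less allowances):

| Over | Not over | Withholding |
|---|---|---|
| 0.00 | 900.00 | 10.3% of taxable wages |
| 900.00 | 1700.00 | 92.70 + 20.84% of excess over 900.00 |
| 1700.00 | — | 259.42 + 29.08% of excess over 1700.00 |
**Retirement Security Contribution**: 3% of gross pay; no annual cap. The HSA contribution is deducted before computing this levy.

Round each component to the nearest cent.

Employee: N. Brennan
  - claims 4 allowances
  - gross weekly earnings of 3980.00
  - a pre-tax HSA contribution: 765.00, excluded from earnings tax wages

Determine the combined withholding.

494.00

Earnings Tax: taxable = 3980.00 − 765.00 − 4×260.00 = 2175.00
  259.42 + 29.08% × (2175.00 − 1700.00) = 259.42 + 29.08% × 475.00 = 397.55
Retirement Security Contribution: 3% × 3215.00 = 96.45
Total: 397.55 + 96.45 = 494.00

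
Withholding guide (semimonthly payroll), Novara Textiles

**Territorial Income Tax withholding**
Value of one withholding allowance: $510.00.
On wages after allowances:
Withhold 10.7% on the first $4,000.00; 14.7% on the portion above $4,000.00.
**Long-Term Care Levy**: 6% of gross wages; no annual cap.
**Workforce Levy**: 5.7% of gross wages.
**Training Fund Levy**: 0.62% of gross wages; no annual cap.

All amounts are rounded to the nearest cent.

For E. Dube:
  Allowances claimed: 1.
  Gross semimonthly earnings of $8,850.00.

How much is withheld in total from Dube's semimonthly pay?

Territorial Income Tax: taxable = $8,850.00 − 1×$510.00 = $8,340.00
  $428.00 + 14.7% × ($8,340.00 − $4,000.00) = $428.00 + 14.7% × $4,340.00 = $1,065.98
Long-Term Care Levy: 6% × $8,850.00 = $531.00
Workforce Levy: 5.7% × $8,850.00 = $504.45
Training Fund Levy: 0.62% × $8,850.00 = $54.87
Total: $1,065.98 + $531.00 + $504.45 + $54.87 = $2,156.30

$2,156.30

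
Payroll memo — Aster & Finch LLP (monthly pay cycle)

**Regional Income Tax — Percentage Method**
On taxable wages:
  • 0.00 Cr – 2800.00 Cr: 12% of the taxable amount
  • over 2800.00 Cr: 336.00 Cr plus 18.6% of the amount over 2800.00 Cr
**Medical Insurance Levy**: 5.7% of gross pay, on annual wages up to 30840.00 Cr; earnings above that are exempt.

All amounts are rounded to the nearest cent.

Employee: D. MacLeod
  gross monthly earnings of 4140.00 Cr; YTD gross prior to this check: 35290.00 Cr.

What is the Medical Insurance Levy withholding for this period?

0.00 Cr

Medical Insurance Levy: YTD 35290.00 Cr ≥ cap 30840.00 Cr → 0.00 Cr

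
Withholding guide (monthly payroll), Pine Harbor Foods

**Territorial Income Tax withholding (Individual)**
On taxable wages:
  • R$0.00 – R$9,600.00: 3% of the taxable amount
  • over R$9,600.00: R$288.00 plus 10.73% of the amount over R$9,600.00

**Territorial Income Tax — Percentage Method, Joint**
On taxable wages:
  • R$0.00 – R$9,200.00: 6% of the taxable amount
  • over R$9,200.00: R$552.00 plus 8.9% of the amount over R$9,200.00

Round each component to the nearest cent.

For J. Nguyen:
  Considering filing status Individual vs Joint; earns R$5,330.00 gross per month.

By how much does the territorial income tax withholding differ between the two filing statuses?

R$159.90

Territorial Income Tax (Individual): taxable = R$5,330.00
  3% × R$5,330.00 = R$159.90
Territorial Income Tax (Joint): taxable = R$5,330.00
  6% × R$5,330.00 = R$319.80
Difference: |R$159.90 − R$319.80| = R$159.90 (higher under Joint)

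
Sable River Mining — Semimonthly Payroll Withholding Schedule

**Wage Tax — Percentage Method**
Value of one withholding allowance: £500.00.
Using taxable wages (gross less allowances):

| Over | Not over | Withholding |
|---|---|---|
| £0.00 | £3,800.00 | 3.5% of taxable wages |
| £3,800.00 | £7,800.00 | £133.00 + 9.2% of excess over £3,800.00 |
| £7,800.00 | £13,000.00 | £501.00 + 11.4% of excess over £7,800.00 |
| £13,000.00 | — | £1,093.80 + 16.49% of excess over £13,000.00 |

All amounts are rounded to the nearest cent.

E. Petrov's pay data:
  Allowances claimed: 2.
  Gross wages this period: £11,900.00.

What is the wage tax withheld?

Wage Tax: taxable = £11,900.00 − 2×£500.00 = £10,900.00
  £501.00 + 11.4% × (£10,900.00 − £7,800.00) = £501.00 + 11.4% × £3,100.00 = £854.40

£854.40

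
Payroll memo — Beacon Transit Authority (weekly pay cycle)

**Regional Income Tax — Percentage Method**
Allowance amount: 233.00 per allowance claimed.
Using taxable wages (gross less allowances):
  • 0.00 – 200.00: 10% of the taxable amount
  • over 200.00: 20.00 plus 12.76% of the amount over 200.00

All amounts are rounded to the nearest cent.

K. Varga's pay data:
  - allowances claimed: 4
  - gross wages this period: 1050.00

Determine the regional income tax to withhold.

Regional Income Tax: taxable = 1050.00 − 4×233.00 = 118.00
  10% × 118.00 = 11.80

11.80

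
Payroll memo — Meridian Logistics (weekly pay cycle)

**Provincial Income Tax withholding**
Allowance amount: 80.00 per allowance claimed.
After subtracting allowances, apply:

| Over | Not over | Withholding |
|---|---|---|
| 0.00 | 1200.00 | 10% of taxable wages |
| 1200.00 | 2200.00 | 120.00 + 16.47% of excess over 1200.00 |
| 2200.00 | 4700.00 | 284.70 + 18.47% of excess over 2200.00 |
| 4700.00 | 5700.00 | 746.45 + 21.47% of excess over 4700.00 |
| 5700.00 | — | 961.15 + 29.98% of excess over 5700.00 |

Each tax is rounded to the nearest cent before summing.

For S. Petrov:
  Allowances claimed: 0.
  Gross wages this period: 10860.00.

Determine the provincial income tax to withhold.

Provincial Income Tax: taxable = 10860.00
  961.15 + 29.98% × (10860.00 − 5700.00) = 961.15 + 29.98% × 5160.00 = 2508.12

2508.12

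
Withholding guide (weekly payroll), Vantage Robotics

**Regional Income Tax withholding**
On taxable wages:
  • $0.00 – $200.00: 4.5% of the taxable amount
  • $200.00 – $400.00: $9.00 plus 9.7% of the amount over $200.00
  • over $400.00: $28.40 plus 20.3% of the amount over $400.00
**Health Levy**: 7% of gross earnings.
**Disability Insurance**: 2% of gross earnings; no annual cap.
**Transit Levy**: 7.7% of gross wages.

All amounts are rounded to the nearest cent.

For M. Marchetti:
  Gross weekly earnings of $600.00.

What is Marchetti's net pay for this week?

$430.80

Regional Income Tax: taxable = $600.00
  $28.40 + 20.3% × ($600.00 − $400.00) = $28.40 + 20.3% × $200.00 = $69.00
Health Levy: 7% × $600.00 = $42.00
Disability Insurance: 2% × $600.00 = $12.00
Transit Levy: 7.7% × $600.00 = $46.20
Total withheld: $69.00 + $42.00 + $12.00 + $46.20 = $169.20
Net pay: $600.00 − $169.20 = $430.80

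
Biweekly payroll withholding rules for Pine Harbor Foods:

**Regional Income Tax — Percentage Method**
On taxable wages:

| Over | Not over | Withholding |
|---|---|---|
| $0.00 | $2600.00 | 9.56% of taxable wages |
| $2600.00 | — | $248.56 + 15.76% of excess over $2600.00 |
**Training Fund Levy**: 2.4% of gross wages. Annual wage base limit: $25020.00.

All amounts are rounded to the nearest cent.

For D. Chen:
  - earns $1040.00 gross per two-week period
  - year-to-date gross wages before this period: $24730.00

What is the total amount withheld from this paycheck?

$106.38

Regional Income Tax: taxable = $1040.00
  9.56% × $1040.00 = $99.42
Training Fund Levy: cap $25020.00 − YTD $24730.00 = $290.00 subject; 2.4% × $290.00 = $6.96
Total: $99.42 + $6.96 = $106.38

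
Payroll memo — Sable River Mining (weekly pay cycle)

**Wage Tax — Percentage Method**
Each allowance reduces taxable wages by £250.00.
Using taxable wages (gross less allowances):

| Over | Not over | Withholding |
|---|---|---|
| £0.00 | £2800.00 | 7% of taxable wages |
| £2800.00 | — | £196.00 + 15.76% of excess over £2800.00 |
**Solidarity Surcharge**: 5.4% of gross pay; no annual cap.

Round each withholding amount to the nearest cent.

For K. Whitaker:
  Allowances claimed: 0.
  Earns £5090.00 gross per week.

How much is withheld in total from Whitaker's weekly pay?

£831.76

Wage Tax: taxable = £5090.00
  £196.00 + 15.76% × (£5090.00 − £2800.00) = £196.00 + 15.76% × £2290.00 = £556.90
Solidarity Surcharge: 5.4% × £5090.00 = £274.86
Total: £556.90 + £274.86 = £831.76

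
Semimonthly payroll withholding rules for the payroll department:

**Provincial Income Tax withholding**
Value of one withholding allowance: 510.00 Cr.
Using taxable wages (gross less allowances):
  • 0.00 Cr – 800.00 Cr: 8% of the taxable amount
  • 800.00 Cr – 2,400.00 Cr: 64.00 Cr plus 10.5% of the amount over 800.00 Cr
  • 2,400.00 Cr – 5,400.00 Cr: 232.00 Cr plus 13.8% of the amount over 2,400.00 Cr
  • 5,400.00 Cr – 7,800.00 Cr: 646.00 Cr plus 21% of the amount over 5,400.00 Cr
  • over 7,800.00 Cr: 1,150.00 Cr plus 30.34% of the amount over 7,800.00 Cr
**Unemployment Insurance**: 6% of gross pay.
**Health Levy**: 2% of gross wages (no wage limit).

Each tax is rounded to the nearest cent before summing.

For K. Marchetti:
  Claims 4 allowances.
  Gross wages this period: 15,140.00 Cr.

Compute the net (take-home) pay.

Provincial Income Tax: taxable = 15,140.00 Cr − 4×510.00 Cr = 13,100.00 Cr
  1,150.00 Cr + 30.34% × (13,100.00 Cr − 7,800.00 Cr) = 1,150.00 Cr + 30.34% × 5,300.00 Cr = 2,758.02 Cr
Unemployment Insurance: 6% × 15,140.00 Cr = 908.40 Cr
Health Levy: 2% × 15,140.00 Cr = 302.80 Cr
Total withheld: 2,758.02 Cr + 908.40 Cr + 302.80 Cr = 3,969.22 Cr
Net pay: 15,140.00 Cr − 3,969.22 Cr = 11,170.78 Cr

11,170.78 Cr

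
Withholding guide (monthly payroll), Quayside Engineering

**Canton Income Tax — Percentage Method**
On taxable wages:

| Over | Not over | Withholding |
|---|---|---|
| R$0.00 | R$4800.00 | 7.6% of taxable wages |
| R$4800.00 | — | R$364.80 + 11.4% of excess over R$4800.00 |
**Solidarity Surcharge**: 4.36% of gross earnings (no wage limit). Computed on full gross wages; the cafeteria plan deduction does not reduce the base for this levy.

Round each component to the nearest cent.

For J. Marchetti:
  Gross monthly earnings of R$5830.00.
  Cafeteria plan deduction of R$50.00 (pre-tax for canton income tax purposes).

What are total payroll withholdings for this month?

R$730.71

Canton Income Tax: taxable = R$5830.00 − R$50.00 = R$5780.00
  R$364.80 + 11.4% × (R$5780.00 − R$4800.00) = R$364.80 + 11.4% × R$980.00 = R$476.52
Solidarity Surcharge: 4.36% × R$5830.00 = R$254.19
Total: R$476.52 + R$254.19 = R$730.71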